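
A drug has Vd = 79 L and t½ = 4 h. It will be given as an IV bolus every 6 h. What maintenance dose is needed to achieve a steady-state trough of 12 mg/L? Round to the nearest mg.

1733 mg

τ/t½ = 6/4 ≈ 1.5, so f = (1/2)^(6/4) ≈ 0.353553.
Cmin,ss = (D/Vd)·f/(1−f), so D = Cmin,ss·Vd·(1−f)/f.
D = 12 × 79 × (1−f)/f ≈ 12 × 79 × 1.82843 ≈ 1733.35 mg.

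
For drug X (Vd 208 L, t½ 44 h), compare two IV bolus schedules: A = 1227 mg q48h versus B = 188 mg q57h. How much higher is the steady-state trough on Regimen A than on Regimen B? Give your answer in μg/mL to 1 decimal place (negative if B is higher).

4.6 μg/mL

Regimen A: f = (1/2)^(48/44) ≈ 0.4695; Cmin,ss = (1227/208)·f/(1−f) ≈ 5.221 μg/mL.
Regimen B: f = (1/2)^(57/44) ≈ 0.4074; Cmin,ss = (188/208)·f/(1−f) ≈ 0.621 μg/mL.
Difference ≈ 5.221 − 0.621 ≈ 4.600 μg/mL.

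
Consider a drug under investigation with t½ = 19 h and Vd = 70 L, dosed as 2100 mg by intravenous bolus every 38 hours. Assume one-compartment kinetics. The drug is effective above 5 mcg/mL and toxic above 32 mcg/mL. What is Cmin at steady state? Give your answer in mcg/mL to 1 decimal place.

The dosing interval is 2 half-lives, so f = 2^(−2) = 0.25.
Accumulation ratio R = 1/(1 − f) = 1/0.75 = 4/3.
Single-dose peak C₀ = D/Vd = 2100/70 = 30 mcg/mL.
Steady-state peak Cmax,ss = C₀·R = 30 × 4/3 ≈ 40.000 mcg/mL.
Steady-state trough Cmin,ss = Cmax,ss·f ≈ 40.000 × 0.25 ≈ 10.000 mcg/mL.
Trough 10.0 mcg/mL vs MEC 5 mcg/mL: adequate.

10.0 mcg/mL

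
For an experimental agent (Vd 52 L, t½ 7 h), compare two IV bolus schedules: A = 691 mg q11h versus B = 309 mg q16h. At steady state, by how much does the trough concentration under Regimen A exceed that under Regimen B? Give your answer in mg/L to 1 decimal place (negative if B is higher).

5.2 mg/L

Regimen A: f = (1/2)^(11/7) ≈ 0.3365; Cmin,ss = (691/52)·f/(1−f) ≈ 6.739 mg/L.
Regimen B: f = (1/2)^(16/7) ≈ 0.2051; Cmin,ss = (309/52)·f/(1−f) ≈ 1.533 mg/L.
Difference ≈ 6.739 − 1.533 ≈ 5.206 mg/L.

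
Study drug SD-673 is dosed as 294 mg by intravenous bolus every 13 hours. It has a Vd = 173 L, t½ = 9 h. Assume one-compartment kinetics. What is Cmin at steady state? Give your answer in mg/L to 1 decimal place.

k = ln2/t½ = ln2/9 ≈ 0.077016 h⁻¹; fraction remaining f = e^(−kτ) = e^(−0.077016×13) ≈ 0.3674.
At steady state, accumulation factor R = 1/(1 − e^(−kτ)) ≈ 1.5808.
Each bolus raises the concentration by D/Vd = 294/173 ≈ 1.699 mg/L.
Cmax,ss = C₀/(1 − f) ≈ 1.699/0.6326 ≈ 2.686 mg/L.
Steady-state trough Cmin,ss = Cmax,ss·f ≈ 2.686 × 0.3674 ≈ 0.987 mg/L.

1.0 mg/L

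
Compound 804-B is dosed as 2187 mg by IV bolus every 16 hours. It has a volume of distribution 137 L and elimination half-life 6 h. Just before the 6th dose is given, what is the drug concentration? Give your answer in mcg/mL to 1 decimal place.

3.0 mcg/mL

f = (1/2)^(τ/t½) = (1/2)^(16/6) ≈ 0.1575.
C₀ = D/Vd = 2187/137 ≈ 15.964 mcg/mL.
Before the 6th dose, 5 doses have been given. Superposition: Cmin = C₀·(f + f² + … + f^5).
≈ 15.964 × (0.1575 + 0.0248 + 0.0039 + 0.0006 + 0.0001) ≈ 15.964 × 0.1869 ≈ 2.984 mcg/mL.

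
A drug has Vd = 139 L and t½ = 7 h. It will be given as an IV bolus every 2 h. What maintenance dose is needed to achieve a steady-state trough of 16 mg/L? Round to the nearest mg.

τ/t½ = 2/7 ≈ 0.28571, so f = (1/2)^(2/7) ≈ 0.820335.
Cmin,ss = (D/Vd)·f/(1−f), so D = Cmin,ss·Vd·(1−f)/f.
D = 16 × 139 × (1−f)/f ≈ 16 × 139 × 0.21901 ≈ 487.08 mg.

487 mg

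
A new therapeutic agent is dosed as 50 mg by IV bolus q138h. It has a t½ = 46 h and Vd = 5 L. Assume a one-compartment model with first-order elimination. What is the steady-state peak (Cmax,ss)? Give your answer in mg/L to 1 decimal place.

The dosing interval is 3 half-lives, so f = 2^(−3) = 0.125.
Accumulation ratio R = 1/(1 − f) = 1/0.875 = 8/7.
Single-dose peak C₀ = D/Vd = 50/5 = 10 mg/L.
Steady-state peak Cmax,ss = C₀·R = 10 × 8/7 ≈ 11.429 mg/L.

11.4 mg/L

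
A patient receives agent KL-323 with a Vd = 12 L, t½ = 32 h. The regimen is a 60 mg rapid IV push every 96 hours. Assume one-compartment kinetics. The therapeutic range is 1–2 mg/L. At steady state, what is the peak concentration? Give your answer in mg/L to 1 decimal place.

The dosing interval is 3 half-lives, so f = 2^(−3) = 0.125.
At steady state, R = 1/(1 − 0.125) = 8/7.
Single-dose peak C₀ = D/Vd = 60/12 = 5 mg/L.
Steady-state peak Cmax,ss = C₀·R = 5 × 8/7 ≈ 5.714 mg/L.
Peak 5.7 mg/L vs MTC 2 mg/L: exceeds toxic threshold.

5.7 mg/L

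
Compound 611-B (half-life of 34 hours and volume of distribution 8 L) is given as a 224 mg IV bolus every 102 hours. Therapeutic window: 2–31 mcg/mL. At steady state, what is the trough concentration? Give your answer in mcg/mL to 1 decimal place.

τ = 102 h = 3 half-lives, so f = (1/2)^3 = 0.125.
Accumulation ratio R = 1/(1 − f) = 1/0.875 = 8/7.
Single-dose peak C₀ = D/Vd = 224/8 = 28 mcg/mL.
Steady-state peak Cmax,ss = C₀·R = 28 × 8/7 ≈ 32.000 mcg/mL.
Steady-state trough Cmin,ss = Cmax,ss·f ≈ 32.000 × 0.125 ≈ 4.000 mcg/mL.
Trough 4.0 mcg/mL vs MEC 2 mcg/mL: adequate.

4.0 mcg/mL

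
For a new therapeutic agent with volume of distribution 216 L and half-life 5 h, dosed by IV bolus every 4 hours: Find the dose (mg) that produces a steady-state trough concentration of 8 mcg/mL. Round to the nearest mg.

1281 mg

τ/t½ = 4/5 ≈ 0.8, so f = (1/2)^(4/5) ≈ 0.574349.
Cmin,ss = (D/Vd)·f/(1−f), so D = Cmin,ss·Vd·(1−f)/f.
D = 8 × 216 × (1−f)/f ≈ 8 × 216 × 0.74110 ≈ 1280.62 mg.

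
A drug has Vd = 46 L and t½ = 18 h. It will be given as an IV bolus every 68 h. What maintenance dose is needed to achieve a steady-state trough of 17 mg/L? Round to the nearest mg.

τ/t½ = 68/18 ≈ 3.7778, so f = (1/2)^(68/18) ≈ 0.072908.
Cmin,ss = (D/Vd)·f/(1−f), so D = Cmin,ss·Vd·(1−f)/f.
D = 17 × 46 × (1−f)/f ≈ 17 × 46 × 12.71592 ≈ 9943.85 mg.

9944 mg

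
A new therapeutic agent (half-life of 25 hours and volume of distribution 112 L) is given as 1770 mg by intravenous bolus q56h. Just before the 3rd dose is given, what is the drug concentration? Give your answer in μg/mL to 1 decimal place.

4.1 μg/mL

f = (1/2)^(τ/t½) = (1/2)^(56/25) ≈ 0.2117.
C₀ = D/Vd = 1770/112 ≈ 15.804 μg/mL.
Before the 3rd dose, 2 doses have been given. Superposition: Cmin = C₀·(f + f²).
≈ 15.804 × (0.2117 + 0.0448) ≈ 15.804 × 0.2565 ≈ 4.054 μg/mL.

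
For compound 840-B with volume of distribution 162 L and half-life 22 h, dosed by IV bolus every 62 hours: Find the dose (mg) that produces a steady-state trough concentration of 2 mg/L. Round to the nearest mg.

1961 mg

τ/t½ = 62/22 ≈ 2.8182, so f = (1/2)^(62/22) ≈ 0.141789.
Cmin,ss = (D/Vd)·f/(1−f), so D = Cmin,ss·Vd·(1−f)/f.
D = 2 × 162 × (1−f)/f ≈ 2 × 162 × 6.05273 ≈ 1961.08 mg.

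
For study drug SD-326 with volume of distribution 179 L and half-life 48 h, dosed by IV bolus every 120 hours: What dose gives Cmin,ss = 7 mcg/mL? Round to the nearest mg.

τ/t½ = 120/48 ≈ 2.5, so f = (1/2)^(120/48) ≈ 0.176777.
Cmin,ss = (D/Vd)·f/(1−f), so D = Cmin,ss·Vd·(1−f)/f.
D = 7 × 179 × (1−f)/f ≈ 7 × 179 × 4.65684 ≈ 5835.02 mg.

5835 mg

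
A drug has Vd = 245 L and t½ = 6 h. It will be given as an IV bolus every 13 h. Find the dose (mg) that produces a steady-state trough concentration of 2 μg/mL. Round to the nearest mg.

τ/t½ = 13/6 ≈ 2.1667, so f = (1/2)^(13/6) ≈ 0.222725.
Cmin,ss = (D/Vd)·f/(1−f), so D = Cmin,ss·Vd·(1−f)/f.
D = 2 × 245 × (1−f)/f ≈ 2 × 245 × 3.48984 ≈ 1710.02 mg.

1710 mg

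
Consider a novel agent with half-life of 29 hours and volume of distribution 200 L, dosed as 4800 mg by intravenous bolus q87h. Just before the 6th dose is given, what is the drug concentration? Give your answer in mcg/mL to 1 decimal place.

f = (1/2)^(τ/t½) = (1/2)^(87/29) ≈ 0.1250.
C₀ = D/Vd = 4800/200 ≈ 24.000 mcg/mL.
Before the 6th dose, 5 doses have been given. Superposition: Cmin = C₀·(f + f² + … + f^5).
≈ 24.000 × (0.1250 + 0.0156 + 0.0020 + 0.0002 + 0.0000) ≈ 24.000 × 0.1428 ≈ 3.427 mcg/mL.

3.4 mcg/mL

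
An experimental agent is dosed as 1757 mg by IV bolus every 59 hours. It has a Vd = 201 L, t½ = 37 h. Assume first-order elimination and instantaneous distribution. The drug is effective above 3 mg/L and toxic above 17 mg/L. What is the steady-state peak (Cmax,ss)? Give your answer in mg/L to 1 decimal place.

τ/t½ = 59/37 ≈ 1.5946, so fraction remaining f = (1/2)^(59/37) ≈ 0.3311.
Accumulation ratio R = 1/(1 − f) ≈ 1/0.6689 ≈ 1.4950.
Single-dose peak C₀ = D/Vd = 1757/201 ≈ 8.741 mg/L.
Cmax,ss = C₀/(1 − f) ≈ 8.741/0.6689 ≈ 13.068 mg/L.
Peak 13.1 mg/L vs MTC 17 mg/L: below toxic threshold.

13.1 mg/L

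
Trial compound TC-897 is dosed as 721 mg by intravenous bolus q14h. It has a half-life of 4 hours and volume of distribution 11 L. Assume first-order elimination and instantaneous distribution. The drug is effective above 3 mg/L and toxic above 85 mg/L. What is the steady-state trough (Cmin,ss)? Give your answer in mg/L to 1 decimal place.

τ/t½ = 14/4 ≈ 3.5, so fraction remaining f = (1/2)^(14/4) ≈ 0.0884.
Accumulation ratio R = 1/(1 − f) ≈ 1/0.9116 ≈ 1.0970.
Single-dose peak C₀ = D/Vd = 721/11 ≈ 65.545 mg/L.
Steady-state peak Cmax,ss = C₀·R ≈ 65.545 × 1.0970 ≈ 71.903 mg/L.
Steady-state trough Cmin,ss = Cmax,ss·f ≈ 71.903 × 0.0884 ≈ 6.356 mg/L.
Trough 6.4 mg/L vs MEC 3 mg/L: adequate.

6.4 mg/L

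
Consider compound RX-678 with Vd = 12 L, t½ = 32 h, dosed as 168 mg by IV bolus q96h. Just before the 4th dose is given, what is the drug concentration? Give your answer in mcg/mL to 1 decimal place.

f = (1/2)^(τ/t½) = (1/2)^(96/32) ≈ 0.1250.
C₀ = D/Vd = 168/12 ≈ 14.000 mcg/mL.
Before the 4th dose, 3 doses have been given. Superposition: Cmin = C₀·(f + f² + … + f^3).
≈ 14.000 × (0.1250 + 0.0156 + 0.0020) ≈ 14.000 × 0.1426 ≈ 1.996 mcg/mL.

2.0 mcg/mL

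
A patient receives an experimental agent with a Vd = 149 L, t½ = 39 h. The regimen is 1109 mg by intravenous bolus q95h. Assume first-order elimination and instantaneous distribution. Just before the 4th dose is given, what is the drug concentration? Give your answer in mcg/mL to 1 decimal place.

f = (1/2)^(τ/t½) = (1/2)^(95/39) ≈ 0.1848.
C₀ = D/Vd = 1109/149 ≈ 7.443 mcg/mL.
Before the 4th dose, 3 doses have been given. Superposition: Cmin = C₀·(f + f² + … + f^3).
≈ 7.443 × (0.1848 + 0.0342 + 0.0063) ≈ 7.443 × 0.2253 ≈ 1.677 mcg/mL.

1.7 mcg/mL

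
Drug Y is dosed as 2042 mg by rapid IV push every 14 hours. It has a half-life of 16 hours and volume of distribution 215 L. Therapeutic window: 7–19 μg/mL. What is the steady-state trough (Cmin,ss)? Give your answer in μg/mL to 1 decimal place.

11.4 μg/mL

τ/t½ = 14/16 ≈ 0.875, so fraction remaining f = (1/2)^(14/16) ≈ 0.5453.
At steady state, accumulation factor R = 1/(1 − e^(−kτ)) ≈ 2.1993.
Each bolus raises the concentration by D/Vd = 2042/215 ≈ 9.498 μg/mL.
Steady-state peak Cmax,ss = C₀·R ≈ 9.498 × 2.1993 ≈ 20.889 μg/mL.
One interval later, Cmin,ss = Cmax,ss·e^(−kτ) ≈ 20.889 × 0.5453 ≈ 11.391 μg/mL.
Trough 11.4 μg/mL vs MEC 7 μg/mL: adequate.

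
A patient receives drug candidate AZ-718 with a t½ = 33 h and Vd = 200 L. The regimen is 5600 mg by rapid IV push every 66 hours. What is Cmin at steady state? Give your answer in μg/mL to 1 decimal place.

The dosing interval is 2 half-lives, so f = 2^(−2) = 0.25.
Accumulation ratio R = 1/(1 − f) = 1/0.75 = 4/3.
Single-dose peak C₀ = D/Vd = 5600/200 = 28 μg/mL.
Steady-state peak Cmax,ss = C₀·R = 28 × 4/3 ≈ 37.333 μg/mL.
Steady-state trough Cmin,ss = Cmax,ss·f ≈ 37.333 × 0.25 ≈ 9.333 μg/mL.

9.3 μg/mL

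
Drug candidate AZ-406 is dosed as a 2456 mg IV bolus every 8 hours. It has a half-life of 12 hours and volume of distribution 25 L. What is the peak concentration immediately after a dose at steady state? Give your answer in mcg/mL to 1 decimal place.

Over one 8-h interval, 8/12 ≈ 0.66667 half-lives elapse, leaving f ≈ 0.6300 of each dose.
At steady state, accumulation factor R = 1/(1 − e^(−kτ)) ≈ 2.7027.
Each bolus raises the concentration by D/Vd = 2456/25 ≈ 98.240 mcg/mL.
Cmax,ss = C₀/(1 − f) ≈ 98.240/0.3700 ≈ 265.514 mcg/mL.

265.5 mcg/mL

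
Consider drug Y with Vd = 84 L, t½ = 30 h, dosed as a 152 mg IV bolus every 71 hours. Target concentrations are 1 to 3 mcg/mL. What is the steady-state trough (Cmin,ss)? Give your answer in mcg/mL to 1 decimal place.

0.4 mcg/mL

k = ln2/t½ = ln2/30 ≈ 0.023105 h⁻¹; fraction remaining f = e^(−kτ) = e^(−0.023105×71) ≈ 0.1939.
At steady state, accumulation factor R = 1/(1 − e^(−kτ)) ≈ 1.2405.
Single-dose peak C₀ = D/Vd = 152/84 ≈ 1.810 mcg/mL.
Cmax,ss = C₀/(1 − f) ≈ 1.810/0.8061 ≈ 2.245 mcg/mL.
One interval later, Cmin,ss = Cmax,ss·e^(−kτ) ≈ 2.245 × 0.1939 ≈ 0.435 mcg/mL.
Trough 0.4 mcg/mL vs MEC 1 mcg/mL: subtherapeutic.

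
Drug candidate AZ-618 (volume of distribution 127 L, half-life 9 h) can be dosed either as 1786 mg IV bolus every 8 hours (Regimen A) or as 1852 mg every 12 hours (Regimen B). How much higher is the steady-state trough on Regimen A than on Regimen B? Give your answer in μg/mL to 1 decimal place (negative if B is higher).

6.9 μg/mL

Regimen A: f = (1/2)^(8/9) ≈ 0.5400; Cmin,ss = (1786/127)·f/(1−f) ≈ 16.509 μg/mL.
Regimen B: f = (1/2)^(12/9) ≈ 0.3969; Cmin,ss = (1852/127)·f/(1−f) ≈ 9.597 μg/mL.
Difference ≈ 16.509 − 9.597 ≈ 6.912 μg/mL.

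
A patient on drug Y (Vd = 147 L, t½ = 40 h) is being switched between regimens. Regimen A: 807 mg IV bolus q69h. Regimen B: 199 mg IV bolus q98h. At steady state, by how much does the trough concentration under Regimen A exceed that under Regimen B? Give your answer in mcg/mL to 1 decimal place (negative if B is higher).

2.1 mcg/mL

Regimen A: f = (1/2)^(69/40) ≈ 0.3025; Cmin,ss = (807/147)·f/(1−f) ≈ 2.381 mcg/mL.
Regimen B: f = (1/2)^(98/40) ≈ 0.1830; Cmin,ss = (199/147)·f/(1−f) ≈ 0.303 mcg/mL.
Difference ≈ 2.381 − 0.303 ≈ 2.078 mcg/mL.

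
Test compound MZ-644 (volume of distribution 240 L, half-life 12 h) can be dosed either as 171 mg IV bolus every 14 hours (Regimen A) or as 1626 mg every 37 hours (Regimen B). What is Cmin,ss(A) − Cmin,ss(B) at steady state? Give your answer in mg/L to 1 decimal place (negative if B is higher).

-0.3 mg/L

Regimen A: f = (1/2)^(14/12) ≈ 0.4454; Cmin,ss = (171/240)·f/(1−f) ≈ 0.572 mg/L.
Regimen B: f = (1/2)^(37/12) ≈ 0.1180; Cmin,ss = (1626/240)·f/(1−f) ≈ 0.906 mg/L.
Difference ≈ 0.572 − 0.906 ≈ -0.334 mg/L.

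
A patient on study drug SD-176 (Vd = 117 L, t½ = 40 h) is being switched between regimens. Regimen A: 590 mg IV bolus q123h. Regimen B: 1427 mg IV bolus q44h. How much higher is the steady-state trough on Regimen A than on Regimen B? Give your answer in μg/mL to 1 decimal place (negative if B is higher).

-10.0 μg/mL

Regimen A: f = (1/2)^(123/40) ≈ 0.1187; Cmin,ss = (590/117)·f/(1−f) ≈ 0.679 μg/mL.
Regimen B: f = (1/2)^(44/40) ≈ 0.4665; Cmin,ss = (1427/117)·f/(1−f) ≈ 10.665 μg/mL.
Difference ≈ 0.679 − 10.665 ≈ -9.986 μg/mL.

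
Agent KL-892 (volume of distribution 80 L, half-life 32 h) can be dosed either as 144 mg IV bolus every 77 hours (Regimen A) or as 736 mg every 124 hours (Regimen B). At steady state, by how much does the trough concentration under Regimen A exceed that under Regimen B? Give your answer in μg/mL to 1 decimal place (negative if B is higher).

Regimen A: f = (1/2)^(77/32) ≈ 0.1886; Cmin,ss = (144/80)·f/(1−f) ≈ 0.418 μg/mL.
Regimen B: f = (1/2)^(124/32) ≈ 0.0682; Cmin,ss = (736/80)·f/(1−f) ≈ 0.673 μg/mL.
Difference ≈ 0.418 − 0.673 ≈ -0.255 μg/mL.

-0.3 μg/mL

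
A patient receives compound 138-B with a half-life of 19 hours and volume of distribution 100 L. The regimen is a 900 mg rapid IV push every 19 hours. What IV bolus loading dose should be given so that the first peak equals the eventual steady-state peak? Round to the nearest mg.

1800 mg

f = (1/2)^(19/19) ≈ 0.500000; accumulation ratio R = 1/(1−f) ≈ 2.00000.
Loading dose to hit Cmax,ss on first dose: D_load = D_maint·R ≈ 900 × 2.00000 ≈ 1800.00 mg.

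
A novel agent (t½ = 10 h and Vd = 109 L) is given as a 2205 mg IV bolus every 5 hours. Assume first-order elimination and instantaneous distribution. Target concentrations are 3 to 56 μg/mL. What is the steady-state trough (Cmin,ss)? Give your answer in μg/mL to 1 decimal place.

k = ln2/t½ = ln2/10 ≈ 0.069315 h⁻¹; fraction remaining f = e^(−kτ) = e^(−0.069315×5) ≈ 0.7071.
Accumulation ratio R = 1/(1 − f) ≈ 1/0.2929 ≈ 3.4141.
Single-dose peak C₀ = D/Vd = 2205/109 ≈ 20.229 μg/mL.
Steady-state peak Cmax,ss = C₀·R ≈ 20.229 × 3.4141 ≈ 69.064 μg/mL.
One interval later, Cmin,ss = Cmax,ss·e^(−kτ) ≈ 69.064 × 0.7071 ≈ 48.835 μg/mL.
Trough 48.8 μg/mL vs MEC 3 μg/mL: adequate.

48.8 μg/mL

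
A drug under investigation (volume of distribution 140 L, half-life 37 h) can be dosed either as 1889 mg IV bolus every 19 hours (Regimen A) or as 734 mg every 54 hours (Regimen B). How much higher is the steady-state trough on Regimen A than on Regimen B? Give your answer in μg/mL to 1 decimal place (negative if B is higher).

28.6 μg/mL

Regimen A: f = (1/2)^(19/37) ≈ 0.7005; Cmin,ss = (1889/140)·f/(1−f) ≈ 31.558 μg/mL.
Regimen B: f = (1/2)^(54/37) ≈ 0.3636; Cmin,ss = (734/140)·f/(1−f) ≈ 2.995 μg/mL.
Difference ≈ 31.558 − 2.995 ≈ 28.563 μg/mL.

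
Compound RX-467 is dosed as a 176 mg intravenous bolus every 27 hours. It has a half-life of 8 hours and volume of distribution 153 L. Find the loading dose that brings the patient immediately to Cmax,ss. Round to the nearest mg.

195 mg

f = (1/2)^(27/8) ≈ 0.096388; accumulation ratio R = 1/(1−f) ≈ 1.10667.
Loading dose to hit Cmax,ss on first dose: D_load = D_maint·R ≈ 176 × 1.10667 ≈ 194.77 mg.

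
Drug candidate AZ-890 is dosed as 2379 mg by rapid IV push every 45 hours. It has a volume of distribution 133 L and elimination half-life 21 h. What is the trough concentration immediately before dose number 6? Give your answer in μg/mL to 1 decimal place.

f = (1/2)^(τ/t½) = (1/2)^(45/21) ≈ 0.2264.
C₀ = D/Vd = 2379/133 ≈ 17.887 μg/mL.
Before the 6th dose, 5 doses have been given. Superposition: Cmin = C₀·(f + f² + … + f^5).
≈ 17.887 × (0.2264 + 0.0513 + 0.0116 + 0.0026 + 0.0006) ≈ 17.887 × 0.2925 ≈ 5.232 μg/mL.

5.2 μg/mL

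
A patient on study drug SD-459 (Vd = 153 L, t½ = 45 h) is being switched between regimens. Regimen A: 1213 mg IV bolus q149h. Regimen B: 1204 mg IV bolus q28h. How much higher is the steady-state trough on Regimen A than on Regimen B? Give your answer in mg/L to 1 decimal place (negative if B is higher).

-13.7 mg/L

Regimen A: f = (1/2)^(149/45) ≈ 0.1008; Cmin,ss = (1213/153)·f/(1−f) ≈ 0.889 mg/L.
Regimen B: f = (1/2)^(28/45) ≈ 0.6497; Cmin,ss = (1204/153)·f/(1−f) ≈ 14.595 mg/L.
Difference ≈ 0.889 − 14.595 ≈ -13.706 mg/L.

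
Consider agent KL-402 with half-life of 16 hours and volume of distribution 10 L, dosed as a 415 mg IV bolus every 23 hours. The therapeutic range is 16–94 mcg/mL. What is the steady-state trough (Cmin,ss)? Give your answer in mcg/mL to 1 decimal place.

Over one 23-h interval, 23/16 ≈ 1.4375 half-lives elapse, leaving f ≈ 0.3692 of each dose.
Each bolus raises the concentration by D/Vd = 415/10 ≈ 41.500 mcg/mL.
Steady-state trough Cmin,ss = C₀·f/(1−f) ≈ 41.500 × 0.3692/0.6308 ≈ 24.289 mcg/mL.
Trough 24.3 mcg/mL vs MEC 16 mcg/mL: adequate.

24.3 mcg/mL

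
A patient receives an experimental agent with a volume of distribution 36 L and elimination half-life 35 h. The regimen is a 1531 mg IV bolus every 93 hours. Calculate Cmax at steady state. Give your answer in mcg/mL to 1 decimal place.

k = ln2/t½ = ln2/35 ≈ 0.019804 h⁻¹; fraction remaining f = e^(−kτ) = e^(−0.019804×93) ≈ 0.1585.
Accumulation ratio R = 1/(1 − f) ≈ 1/0.8415 ≈ 1.1884.
Each bolus raises the concentration by D/Vd = 1531/36 ≈ 42.528 mcg/mL.
Steady-state peak Cmax,ss = C₀·R ≈ 42.528 × 1.1884 ≈ 50.540 mcg/mL.

50.5 mcg/mL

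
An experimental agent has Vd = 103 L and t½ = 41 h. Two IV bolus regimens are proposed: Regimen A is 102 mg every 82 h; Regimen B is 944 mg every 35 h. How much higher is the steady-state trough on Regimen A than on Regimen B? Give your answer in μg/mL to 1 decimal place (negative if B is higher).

-11.0 μg/mL

Regimen A: f = (1/2)^(82/41) ≈ 0.2500; Cmin,ss = (102/103)·f/(1−f) ≈ 0.330 μg/mL.
Regimen B: f = (1/2)^(35/41) ≈ 0.5534; Cmin,ss = (944/103)·f/(1−f) ≈ 11.357 μg/mL.
Difference ≈ 0.330 − 11.357 ≈ -11.027 μg/mL.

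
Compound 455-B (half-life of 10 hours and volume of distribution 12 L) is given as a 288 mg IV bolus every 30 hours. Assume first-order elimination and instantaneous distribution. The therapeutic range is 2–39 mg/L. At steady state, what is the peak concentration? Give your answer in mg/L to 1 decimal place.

The dosing interval is 3 half-lives, so f = 2^(−3) = 0.125.
At steady state, R = 1/(1 − 0.125) = 8/7.
Single-dose peak C₀ = D/Vd = 288/12 = 24 mg/L.
Steady-state peak Cmax,ss = C₀·R = 24 × 8/7 ≈ 27.429 mg/L.
Peak 27.4 mg/L vs MTC 39 mg/L: below toxic threshold.

27.4 mg/L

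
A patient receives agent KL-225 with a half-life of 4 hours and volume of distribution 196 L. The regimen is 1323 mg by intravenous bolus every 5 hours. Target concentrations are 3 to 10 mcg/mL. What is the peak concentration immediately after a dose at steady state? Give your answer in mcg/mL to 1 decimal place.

11.6 mcg/mL

τ/t½ = 5/4 ≈ 1.25, so fraction remaining f = (1/2)^(5/4) ≈ 0.4204.
Accumulation ratio R = 1/(1 − f) ≈ 1/0.5796 ≈ 1.7253.
Each bolus raises the concentration by D/Vd = 1323/196 ≈ 6.750 mcg/mL.
Steady-state peak Cmax,ss = C₀·R ≈ 6.750 × 1.7253 ≈ 11.646 mcg/mL.
Peak 11.6 mcg/mL vs MTC 10 mcg/mL: exceeds toxic threshold.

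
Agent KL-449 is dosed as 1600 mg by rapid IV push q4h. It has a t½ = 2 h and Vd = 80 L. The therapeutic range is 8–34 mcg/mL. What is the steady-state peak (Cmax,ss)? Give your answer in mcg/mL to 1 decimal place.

τ = 4 h = 2 half-lives, so f = (1/2)^2 = 0.25.
Accumulation ratio R = 1/(1 − f) = 1/0.75 = 4/3.
Single-dose peak C₀ = D/Vd = 1600/80 = 20 mcg/mL.
Steady-state peak Cmax,ss = C₀·R = 20 × 4/3 ≈ 26.667 mcg/mL.
Peak 26.7 mcg/mL vs MTC 34 mcg/mL: below toxic threshold.

26.7 mcg/mL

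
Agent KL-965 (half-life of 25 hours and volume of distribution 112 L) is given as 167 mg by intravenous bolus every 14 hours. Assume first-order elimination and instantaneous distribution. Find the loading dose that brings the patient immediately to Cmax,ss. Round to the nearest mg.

519 mg

f = (1/2)^(14/25) ≈ 0.678302; accumulation ratio R = 1/(1−f) ≈ 3.10851.
Loading dose to hit Cmax,ss on first dose: D_load = D_maint·R ≈ 167 × 3.10851 ≈ 519.12 mg.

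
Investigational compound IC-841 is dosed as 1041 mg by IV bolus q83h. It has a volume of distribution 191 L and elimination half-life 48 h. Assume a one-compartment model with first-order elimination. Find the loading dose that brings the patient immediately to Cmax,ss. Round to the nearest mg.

1491 mg

f = (1/2)^(83/48) ≈ 0.301626; accumulation ratio R = 1/(1−f) ≈ 1.43190.
Loading dose to hit Cmax,ss on first dose: D_load = D_maint·R ≈ 1041 × 1.43190 ≈ 1490.61 mg.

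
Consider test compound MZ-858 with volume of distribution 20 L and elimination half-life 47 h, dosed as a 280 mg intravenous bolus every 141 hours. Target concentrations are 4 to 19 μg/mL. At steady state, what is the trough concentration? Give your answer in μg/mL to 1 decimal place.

2.0 μg/mL

τ = 141 h = 3 half-lives, so f = (1/2)^3 = 0.125.
Accumulation ratio R = 1/(1 − f) = 1/0.875 = 8/7.
Single-dose peak C₀ = D/Vd = 280/20 = 14 μg/mL.
Steady-state peak Cmax,ss = C₀·R = 14 × 8/7 ≈ 16.000 μg/mL.
Steady-state trough Cmin,ss = Cmax,ss·f ≈ 16.000 × 0.125 ≈ 2.000 μg/mL.
Trough 2.0 μg/mL vs MEC 4 μg/mL: subtherapeutic.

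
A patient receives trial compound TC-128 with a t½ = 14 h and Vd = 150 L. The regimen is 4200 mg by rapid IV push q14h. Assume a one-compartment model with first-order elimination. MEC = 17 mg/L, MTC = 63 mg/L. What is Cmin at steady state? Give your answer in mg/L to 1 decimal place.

28.0 mg/L

The dosing interval is 1 half-life, so f = 2^(−1) = 0.5.
Accumulation ratio R = 1/(1 − f) = 1/0.5 = 2/1.
Single-dose peak C₀ = D/Vd = 4200/150 = 28 mg/L.
Steady-state peak Cmax,ss = C₀·R = 28 × 2/1 ≈ 56.000 mg/L.
Steady-state trough Cmin,ss = Cmax,ss·f ≈ 56.000 × 0.5 ≈ 28.000 mg/L.
Trough 28.0 mg/L vs MEC 17 mg/L: adequate.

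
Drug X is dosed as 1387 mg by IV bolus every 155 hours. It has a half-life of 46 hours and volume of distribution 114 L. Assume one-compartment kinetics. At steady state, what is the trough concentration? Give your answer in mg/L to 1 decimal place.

Over one 155-h interval, 155/46 ≈ 3.3696 half-lives elapse, leaving f ≈ 0.0968 of each dose.
Each bolus raises the concentration by D/Vd = 1387/114 ≈ 12.167 mg/L.
Steady-state trough Cmin,ss = C₀·f/(1−f) ≈ 12.167 × 0.0968/0.9032 ≈ 1.304 mg/L.

1.3 mg/L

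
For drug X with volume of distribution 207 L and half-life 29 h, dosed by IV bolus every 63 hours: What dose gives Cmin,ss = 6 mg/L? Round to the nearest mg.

τ/t½ = 63/29 ≈ 2.1724, so f = (1/2)^(63/29) ≈ 0.221839.
Cmin,ss = (D/Vd)·f/(1−f), so D = Cmin,ss·Vd·(1−f)/f.
D = 6 × 207 × (1−f)/f ≈ 6 × 207 × 3.50777 ≈ 4356.65 mg.

4357 mg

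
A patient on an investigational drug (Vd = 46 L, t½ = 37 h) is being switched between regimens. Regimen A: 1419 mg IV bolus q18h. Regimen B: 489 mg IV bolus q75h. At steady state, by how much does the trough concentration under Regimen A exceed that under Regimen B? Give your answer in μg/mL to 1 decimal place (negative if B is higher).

Regimen A: f = (1/2)^(18/37) ≈ 0.7138; Cmin,ss = (1419/46)·f/(1−f) ≈ 76.936 μg/mL.
Regimen B: f = (1/2)^(75/37) ≈ 0.2454; Cmin,ss = (489/46)·f/(1−f) ≈ 3.457 μg/mL.
Difference ≈ 76.936 − 3.457 ≈ 73.479 μg/mL.

73.5 μg/mL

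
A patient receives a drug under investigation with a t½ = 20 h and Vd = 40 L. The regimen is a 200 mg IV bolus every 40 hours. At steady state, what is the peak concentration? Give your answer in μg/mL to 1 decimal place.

τ = 40 h = 2 half-lives, so f = (1/2)^2 = 0.25.
At steady state, R = 1/(1 − 0.25) = 4/3.
Single-dose peak C₀ = D/Vd = 200/40 = 5 μg/mL.
Steady-state peak Cmax,ss = C₀·R = 5 × 4/3 ≈ 6.667 μg/mL.

6.7 μg/mL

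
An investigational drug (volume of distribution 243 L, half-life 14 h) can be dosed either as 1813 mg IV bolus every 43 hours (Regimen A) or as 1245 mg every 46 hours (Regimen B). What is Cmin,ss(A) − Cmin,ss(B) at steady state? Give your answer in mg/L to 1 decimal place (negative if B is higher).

0.4 mg/L

Regimen A: f = (1/2)^(43/14) ≈ 0.1190; Cmin,ss = (1813/243)·f/(1−f) ≈ 1.008 mg/L.
Regimen B: f = (1/2)^(46/14) ≈ 0.1025; Cmin,ss = (1245/243)·f/(1−f) ≈ 0.585 mg/L.
Difference ≈ 1.008 − 0.585 ≈ 0.423 mg/L.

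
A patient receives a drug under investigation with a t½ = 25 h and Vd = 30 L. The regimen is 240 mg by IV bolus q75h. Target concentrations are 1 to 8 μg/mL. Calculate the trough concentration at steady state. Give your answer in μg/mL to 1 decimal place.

τ = 75 h = 3 half-lives, so f = (1/2)^3 = 0.125.
Accumulation ratio R = 1/(1 − f) = 1/0.875 = 8/7.
Single-dose peak C₀ = D/Vd = 240/30 = 8 μg/mL.
Steady-state peak Cmax,ss = C₀·R = 8 × 8/7 ≈ 9.143 μg/mL.
Steady-state trough Cmin,ss = Cmax,ss·f ≈ 9.143 × 0.125 ≈ 1.143 μg/mL.
Trough 1.1 μg/mL vs MEC 1 μg/mL: adequate.

1.1 μg/mL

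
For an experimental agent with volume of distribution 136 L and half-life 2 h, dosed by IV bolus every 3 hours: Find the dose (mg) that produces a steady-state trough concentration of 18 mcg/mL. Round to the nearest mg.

τ/t½ = 3/2 ≈ 1.5, so f = (1/2)^(3/2) ≈ 0.353553.
Cmin,ss = (D/Vd)·f/(1−f), so D = Cmin,ss·Vd·(1−f)/f.
D = 18 × 136 × (1−f)/f ≈ 18 × 136 × 1.82843 ≈ 4476.00 mg.

4476 mg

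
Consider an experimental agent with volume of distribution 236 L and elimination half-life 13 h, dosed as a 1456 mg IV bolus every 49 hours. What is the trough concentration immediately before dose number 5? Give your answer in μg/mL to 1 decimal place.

f = (1/2)^(τ/t½) = (1/2)^(49/13) ≈ 0.0733.
C₀ = D/Vd = 1456/236 ≈ 6.169 μg/mL.
Before the 5th dose, 4 doses have been given. Superposition: Cmin = C₀·(f + f² + … + f^4).
≈ 6.169 × (0.0733 + 0.0054 + 0.0004 + 0.0000) ≈ 6.169 × 0.0791 ≈ 0.488 μg/mL.

0.5 μg/mL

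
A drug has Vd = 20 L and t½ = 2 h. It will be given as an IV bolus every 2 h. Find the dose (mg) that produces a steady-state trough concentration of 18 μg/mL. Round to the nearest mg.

360 mg

τ/t½ = 2/2 ≈ 1, so f = (1/2)^(2/2) ≈ 0.500000.
Cmin,ss = (D/Vd)·f/(1−f), so D = Cmin,ss·Vd·(1−f)/f.
D = 18 × 20 × (1−f)/f ≈ 18 × 20 × 1.00000 ≈ 360.00 mg.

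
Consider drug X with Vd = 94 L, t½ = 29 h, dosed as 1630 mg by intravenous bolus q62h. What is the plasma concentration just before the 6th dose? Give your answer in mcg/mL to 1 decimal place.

5.1 mcg/mL

f = (1/2)^(τ/t½) = (1/2)^(62/29) ≈ 0.2272.
C₀ = D/Vd = 1630/94 ≈ 17.340 mcg/mL.
Before the 6th dose, 5 doses have been given. Superposition: Cmin = C₀·(f + f² + … + f^5).
≈ 17.340 × (0.2272 + 0.0516 + 0.0117 + 0.0027 + 0.0006) ≈ 17.340 × 0.2938 ≈ 5.094 mcg/mL.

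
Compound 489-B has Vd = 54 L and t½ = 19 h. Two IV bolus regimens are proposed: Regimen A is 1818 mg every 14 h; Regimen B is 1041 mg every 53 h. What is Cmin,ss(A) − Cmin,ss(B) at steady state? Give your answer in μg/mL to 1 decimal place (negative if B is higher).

Regimen A: f = (1/2)^(14/19) ≈ 0.6001; Cmin,ss = (1818/54)·f/(1−f) ≈ 50.521 μg/mL.
Regimen B: f = (1/2)^(53/19) ≈ 0.1446; Cmin,ss = (1041/54)·f/(1−f) ≈ 3.259 μg/mL.
Difference ≈ 50.521 − 3.259 ≈ 47.262 μg/mL.

47.3 μg/mL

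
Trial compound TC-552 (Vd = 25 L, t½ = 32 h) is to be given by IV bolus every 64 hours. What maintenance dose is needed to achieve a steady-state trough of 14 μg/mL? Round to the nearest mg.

1050 mg

τ/t½ = 64/32 ≈ 2, so f = (1/2)^(64/32) ≈ 0.250000.
Cmin,ss = (D/Vd)·f/(1−f), so D = Cmin,ss·Vd·(1−f)/f.
D = 14 × 25 × (1−f)/f ≈ 14 × 25 × 3.00000 ≈ 1050.00 mg.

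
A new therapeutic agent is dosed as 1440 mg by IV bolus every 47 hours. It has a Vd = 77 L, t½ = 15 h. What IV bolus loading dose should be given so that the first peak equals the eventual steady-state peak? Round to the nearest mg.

1625 mg

f = (1/2)^(47/15) ≈ 0.113965; accumulation ratio R = 1/(1−f) ≈ 1.12862.
Loading dose to hit Cmax,ss on first dose: D_load = D_maint·R ≈ 1440 × 1.12862 ≈ 1625.21 mg.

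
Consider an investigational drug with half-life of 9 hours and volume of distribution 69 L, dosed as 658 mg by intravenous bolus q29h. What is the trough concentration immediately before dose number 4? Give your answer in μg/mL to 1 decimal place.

1.1 μg/mL

f = (1/2)^(τ/t½) = (1/2)^(29/9) ≈ 0.1072.
C₀ = D/Vd = 658/69 ≈ 9.536 μg/mL.
Before the 4th dose, 3 doses have been given. Superposition: Cmin = C₀·(f + f² + … + f^3).
≈ 9.536 × (0.1072 + 0.0115 + 0.0012) ≈ 9.536 × 0.1199 ≈ 1.143 μg/mL.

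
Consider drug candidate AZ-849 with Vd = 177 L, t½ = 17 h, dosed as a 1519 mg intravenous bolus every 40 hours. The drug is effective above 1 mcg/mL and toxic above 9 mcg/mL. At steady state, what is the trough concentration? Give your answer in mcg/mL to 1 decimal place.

τ/t½ = 40/17 ≈ 2.3529, so fraction remaining f = (1/2)^(40/17) ≈ 0.1957.
At steady state, accumulation factor R = 1/(1 − e^(−kτ)) ≈ 1.2433.
Single-dose peak C₀ = D/Vd = 1519/177 ≈ 8.582 mcg/mL.
Steady-state peak Cmax,ss = C₀·R ≈ 8.582 × 1.2433 ≈ 10.670 mcg/mL.
One interval later, Cmin,ss = Cmax,ss·e^(−kτ) ≈ 10.670 × 0.1957 ≈ 2.088 mcg/mL.
Trough 2.1 mcg/mL vs MEC 1 mcg/mL: adequate.

2.1 mcg/mL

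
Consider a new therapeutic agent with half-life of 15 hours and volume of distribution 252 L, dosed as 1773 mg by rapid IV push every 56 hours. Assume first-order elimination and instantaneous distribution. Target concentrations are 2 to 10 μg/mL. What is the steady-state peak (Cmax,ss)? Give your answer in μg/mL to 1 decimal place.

7.6 μg/mL

k = ln2/t½ = ln2/15 ≈ 0.046210 h⁻¹; fraction remaining f = e^(−kτ) = e^(−0.046210×56) ≈ 0.0752.
At steady state, accumulation factor R = 1/(1 − e^(−kτ)) ≈ 1.0813.
Single-dose peak C₀ = D/Vd = 1773/252 ≈ 7.036 μg/mL.
Steady-state peak Cmax,ss = C₀·R ≈ 7.036 × 1.0813 ≈ 7.608 μg/mL.
Peak 7.6 μg/mL vs MTC 10 μg/mL: below toxic threshold.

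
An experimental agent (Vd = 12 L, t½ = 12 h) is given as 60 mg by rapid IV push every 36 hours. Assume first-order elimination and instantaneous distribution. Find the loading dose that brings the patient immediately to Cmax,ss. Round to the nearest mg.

69 mg

f = (1/2)^(36/12) ≈ 0.125000; accumulation ratio R = 1/(1−f) ≈ 1.14286.
Loading dose to hit Cmax,ss on first dose: D_load = D_maint·R ≈ 60 × 1.14286 ≈ 68.57 mg.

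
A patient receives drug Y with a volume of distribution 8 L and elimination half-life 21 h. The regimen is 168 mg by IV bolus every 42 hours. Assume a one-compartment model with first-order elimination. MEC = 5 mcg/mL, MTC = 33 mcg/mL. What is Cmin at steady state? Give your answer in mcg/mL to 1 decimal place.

7.0 mcg/mL

τ = 42 h = 2 half-lives, so f = (1/2)^2 = 0.25.
Accumulation ratio R = 1/(1 − f) = 1/0.75 = 4/3.
Single-dose peak C₀ = D/Vd = 168/8 = 21 mcg/mL.
Steady-state peak Cmax,ss = C₀·R = 21 × 4/3 ≈ 28.000 mcg/mL.
Steady-state trough Cmin,ss = Cmax,ss·f ≈ 28.000 × 0.25 ≈ 7.000 mcg/mL.
Trough 7.0 mcg/mL vs MEC 5 mcg/mL: adequate.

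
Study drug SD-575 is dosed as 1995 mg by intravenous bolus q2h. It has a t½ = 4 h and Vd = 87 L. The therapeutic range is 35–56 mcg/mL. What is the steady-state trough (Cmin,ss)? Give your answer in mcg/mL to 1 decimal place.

55.4 mcg/mL

Over one 2-h interval, 2/4 ≈ 0.5 half-lives elapse, leaving f ≈ 0.7071 of each dose.
At steady state, accumulation factor R = 1/(1 − e^(−kτ)) ≈ 3.4141.
Each bolus raises the concentration by D/Vd = 1995/87 ≈ 22.931 mcg/mL.
Steady-state peak Cmax,ss = C₀·R ≈ 22.931 × 3.4141 ≈ 78.289 mcg/mL.
One interval later, Cmin,ss = Cmax,ss·e^(−kτ) ≈ 78.289 × 0.7071 ≈ 55.358 mcg/mL.
Trough 55.4 mcg/mL vs MEC 35 mcg/mL: adequate.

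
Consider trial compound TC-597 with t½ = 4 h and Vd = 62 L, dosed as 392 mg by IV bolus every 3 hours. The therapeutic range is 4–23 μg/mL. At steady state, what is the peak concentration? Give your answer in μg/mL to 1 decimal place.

k = ln2/t½ = ln2/4 ≈ 0.173287 h⁻¹; fraction remaining f = e^(−kτ) = e^(−0.173287×3) ≈ 0.5946.
Accumulation ratio R = 1/(1 − f) ≈ 1/0.4054 ≈ 2.4667.
Single-dose peak C₀ = D/Vd = 392/62 ≈ 6.323 μg/mL.
Steady-state peak Cmax,ss = C₀·R ≈ 6.323 × 2.4667 ≈ 15.597 μg/mL.
Peak 15.6 μg/mL vs MTC 23 μg/mL: below toxic threshold.

15.6 μg/mL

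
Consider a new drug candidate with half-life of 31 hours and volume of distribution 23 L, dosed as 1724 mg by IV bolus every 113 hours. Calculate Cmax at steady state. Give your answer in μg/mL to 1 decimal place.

k = ln2/t½ = ln2/31 ≈ 0.022360 h⁻¹; fraction remaining f = e^(−kτ) = e^(−0.022360×113) ≈ 0.0799.
Accumulation ratio R = 1/(1 − f) ≈ 1/0.9201 ≈ 1.0868.
Single-dose peak C₀ = D/Vd = 1724/23 ≈ 74.957 μg/mL.
Steady-state peak Cmax,ss = C₀·R ≈ 74.957 × 1.0868 ≈ 81.463 μg/mL.

81.5 μg/mL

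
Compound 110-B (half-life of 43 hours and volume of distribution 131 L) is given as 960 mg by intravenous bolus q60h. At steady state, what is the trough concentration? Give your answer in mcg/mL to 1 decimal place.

τ/t½ = 60/43 ≈ 1.3953, so fraction remaining f = (1/2)^(60/43) ≈ 0.3802.
Each bolus raises the concentration by D/Vd = 960/131 ≈ 7.328 mcg/mL.
Steady-state trough Cmin,ss = C₀·f/(1−f) ≈ 7.328 × 0.3802/0.6198 ≈ 4.495 mcg/mL.

4.5 mcg/mL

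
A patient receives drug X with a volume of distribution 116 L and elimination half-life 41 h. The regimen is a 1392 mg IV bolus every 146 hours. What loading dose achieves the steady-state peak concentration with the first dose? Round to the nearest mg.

1521 mg

f = (1/2)^(146/41) ≈ 0.084730; accumulation ratio R = 1/(1−f) ≈ 1.09257.
Loading dose to hit Cmax,ss on first dose: D_load = D_maint·R ≈ 1392 × 1.09257 ≈ 1520.86 mg.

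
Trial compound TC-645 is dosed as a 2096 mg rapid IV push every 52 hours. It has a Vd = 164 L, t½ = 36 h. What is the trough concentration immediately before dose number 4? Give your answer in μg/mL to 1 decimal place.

f = (1/2)^(τ/t½) = (1/2)^(52/36) ≈ 0.3674.
C₀ = D/Vd = 2096/164 ≈ 12.780 μg/mL.
Before the 4th dose, 3 doses have been given. Superposition: Cmin = C₀·(f + f² + … + f^3).
≈ 12.780 × (0.3674 + 0.1350 + 0.0496) ≈ 12.780 × 0.5520 ≈ 7.055 μg/mL.

7.1 μg/mL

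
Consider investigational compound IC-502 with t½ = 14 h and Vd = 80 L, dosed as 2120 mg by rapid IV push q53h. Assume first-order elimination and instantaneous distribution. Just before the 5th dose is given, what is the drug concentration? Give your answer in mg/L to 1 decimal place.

f = (1/2)^(τ/t½) = (1/2)^(53/14) ≈ 0.0725.
C₀ = D/Vd = 2120/80 ≈ 26.500 mg/L.
Before the 5th dose, 4 doses have been given. Superposition: Cmin = C₀·(f + f² + … + f^4).
≈ 26.500 × (0.0725 + 0.0053 + 0.0004 + 0.0000) ≈ 26.500 × 0.0782 ≈ 2.072 mg/L.

2.1 mg/L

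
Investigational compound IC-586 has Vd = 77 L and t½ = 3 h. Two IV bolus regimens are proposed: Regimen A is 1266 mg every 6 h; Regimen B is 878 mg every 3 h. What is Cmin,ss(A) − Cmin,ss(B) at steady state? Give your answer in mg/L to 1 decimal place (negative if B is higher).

Regimen A: f = (1/2)^(6/3) ≈ 0.2500; Cmin,ss = (1266/77)·f/(1−f) ≈ 5.481 mg/L.
Regimen B: f = (1/2)^(3/3) ≈ 0.5000; Cmin,ss = (878/77)·f/(1−f) ≈ 11.403 mg/L.
Difference ≈ 5.481 − 11.403 ≈ -5.922 mg/L.

-5.9 mg/L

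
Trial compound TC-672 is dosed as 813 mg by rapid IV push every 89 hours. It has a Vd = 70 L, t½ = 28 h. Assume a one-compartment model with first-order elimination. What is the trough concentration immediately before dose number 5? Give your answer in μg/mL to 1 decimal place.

1.4 μg/mL

f = (1/2)^(τ/t½) = (1/2)^(89/28) ≈ 0.1104.
C₀ = D/Vd = 813/70 ≈ 11.614 μg/mL.
Before the 5th dose, 4 doses have been given. Superposition: Cmin = C₀·(f + f² + … + f^4).
≈ 11.614 × (0.1104 + 0.0122 + 0.0013 + 0.0001) ≈ 11.614 × 0.1240 ≈ 1.440 μg/mL.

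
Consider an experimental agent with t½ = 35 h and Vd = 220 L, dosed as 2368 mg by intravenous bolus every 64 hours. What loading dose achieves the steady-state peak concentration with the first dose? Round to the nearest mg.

3296 mg

f = (1/2)^(64/35) ≈ 0.281543; accumulation ratio R = 1/(1−f) ≈ 1.39187.
Loading dose to hit Cmax,ss on first dose: D_load = D_maint·R ≈ 2368 × 1.39187 ≈ 3295.95 mg.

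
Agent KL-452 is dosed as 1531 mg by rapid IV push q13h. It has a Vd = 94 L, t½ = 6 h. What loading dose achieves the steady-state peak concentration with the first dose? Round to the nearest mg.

f = (1/2)^(13/6) ≈ 0.222725; accumulation ratio R = 1/(1−f) ≈ 1.28655.
Loading dose to hit Cmax,ss on first dose: D_load = D_maint·R ≈ 1531 × 1.28655 ≈ 1969.71 mg.

1970 mg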